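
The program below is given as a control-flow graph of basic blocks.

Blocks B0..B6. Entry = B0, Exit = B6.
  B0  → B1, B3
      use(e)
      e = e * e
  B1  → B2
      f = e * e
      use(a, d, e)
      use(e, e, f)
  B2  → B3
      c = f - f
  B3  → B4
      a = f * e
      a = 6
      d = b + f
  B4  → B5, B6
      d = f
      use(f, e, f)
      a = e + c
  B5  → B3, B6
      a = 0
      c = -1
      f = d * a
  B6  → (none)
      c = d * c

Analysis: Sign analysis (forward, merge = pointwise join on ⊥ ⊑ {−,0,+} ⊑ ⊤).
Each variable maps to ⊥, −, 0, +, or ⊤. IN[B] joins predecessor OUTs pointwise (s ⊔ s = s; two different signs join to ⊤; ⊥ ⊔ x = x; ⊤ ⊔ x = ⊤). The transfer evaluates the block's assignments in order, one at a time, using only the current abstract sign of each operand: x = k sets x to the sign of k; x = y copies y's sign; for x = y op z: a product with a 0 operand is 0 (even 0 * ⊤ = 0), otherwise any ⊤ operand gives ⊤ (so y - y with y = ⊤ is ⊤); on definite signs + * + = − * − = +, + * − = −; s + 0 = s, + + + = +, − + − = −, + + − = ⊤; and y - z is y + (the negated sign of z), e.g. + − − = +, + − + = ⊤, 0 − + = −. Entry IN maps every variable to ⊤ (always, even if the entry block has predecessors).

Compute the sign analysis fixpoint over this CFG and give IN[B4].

Converged values:
  B0:   IN=(all ⊤)   OUT=(all ⊤)
  B1:   IN=(all ⊤)   OUT=(all ⊤)
  B2:   IN=(all ⊤)   OUT=(all ⊤)
  B3:   IN=(all ⊤)   OUT={a:+; rest ⊤}
  B4:   IN={a:+; rest ⊤}   OUT=(all ⊤)
  B5:   IN=(all ⊤)   OUT={a:0, c:-, f:0; rest ⊤}
  B6:   IN=(all ⊤)   OUT=(all ⊤)

Merge at B4: IN[B4] = OUT[B3] = {a: +, b: ⊤, c: ⊤, d: ⊤, e: ⊤, f: ⊤}

Answer: {a: +, b: ⊤, c: ⊤, d: ⊤, e: ⊤, f: ⊤}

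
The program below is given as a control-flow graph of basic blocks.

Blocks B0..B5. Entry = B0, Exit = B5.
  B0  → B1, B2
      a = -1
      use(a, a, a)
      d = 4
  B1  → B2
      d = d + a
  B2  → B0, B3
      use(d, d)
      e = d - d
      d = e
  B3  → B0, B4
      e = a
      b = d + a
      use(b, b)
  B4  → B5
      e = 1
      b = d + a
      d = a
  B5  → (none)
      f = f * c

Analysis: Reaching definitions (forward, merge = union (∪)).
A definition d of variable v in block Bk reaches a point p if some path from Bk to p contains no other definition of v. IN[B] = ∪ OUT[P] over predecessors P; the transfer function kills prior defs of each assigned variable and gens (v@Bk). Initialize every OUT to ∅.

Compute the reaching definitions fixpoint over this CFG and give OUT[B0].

Answer: {a@B0, b@B3, d@B0, e@B2, e@B3}

Working:
Per-block solution:
  B0:  IN={a@B0, b@B3, d@B2, e@B2, e@B3}  OUT={a@B0, b@B3, d@B0, e@B2, e@B3}
  B1:  IN={a@B0, b@B3, d@B0, e@B2, e@B3}  OUT={a@B0, b@B3, d@B1, e@B2, e@B3}
  B2:  IN={a@B0, b@B3, d@B0, d@B1, e@B2, e@B3}  OUT={a@B0, b@B3, d@B2, e@B2}
  B3:  IN={a@B0, b@B3, d@B2, e@B2}  OUT={a@B0, b@B3, d@B2, e@B3}
  B4:  IN={a@B0, b@B3, d@B2, e@B3}  OUT={a@B0, b@B4, d@B4, e@B4}
  B5:  IN={a@B0, b@B4, d@B4, e@B4}  OUT={a@B0, b@B4, d@B4, e@B4, f@B5}

Merge at B0 (entry node, so the boundary value {} is joined with the incoming edge(s)): IN[B0] = {} ⊔ OUT[B2] ⊔ OUT[B3] = {a@B0, b@B3, d@B2, e@B2, e@B3}
Applying B0's transfer function to that IN value gives OUT[B0] (row B0 above).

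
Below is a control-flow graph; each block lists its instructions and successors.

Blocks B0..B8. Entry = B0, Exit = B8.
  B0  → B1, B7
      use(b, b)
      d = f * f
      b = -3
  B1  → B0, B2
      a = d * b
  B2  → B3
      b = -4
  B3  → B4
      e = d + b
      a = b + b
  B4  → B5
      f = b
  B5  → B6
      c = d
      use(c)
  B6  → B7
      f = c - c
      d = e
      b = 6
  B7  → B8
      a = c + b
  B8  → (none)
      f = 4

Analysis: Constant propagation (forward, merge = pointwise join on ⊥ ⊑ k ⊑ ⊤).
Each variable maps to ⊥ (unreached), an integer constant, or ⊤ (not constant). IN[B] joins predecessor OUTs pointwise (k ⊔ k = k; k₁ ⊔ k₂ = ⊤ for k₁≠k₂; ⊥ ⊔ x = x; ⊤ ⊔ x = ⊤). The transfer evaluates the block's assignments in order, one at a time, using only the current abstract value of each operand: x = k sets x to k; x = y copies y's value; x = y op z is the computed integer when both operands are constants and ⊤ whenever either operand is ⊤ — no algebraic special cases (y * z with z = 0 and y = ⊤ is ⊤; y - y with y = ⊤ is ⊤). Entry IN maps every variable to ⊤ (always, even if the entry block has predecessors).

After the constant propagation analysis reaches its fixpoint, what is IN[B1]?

Answer: {a: ⊤, b: -3, c: ⊤, d: ⊤, e: ⊤, f: ⊤}

Derivation:
Converged values:
  B0:  IN=(all ⊤)  OUT={b:-3; rest ⊤}
  B1:  IN={b:-3; rest ⊤}  OUT={b:-3; rest ⊤}
  B2:  IN={b:-3; rest ⊤}  OUT={b:-4; rest ⊤}
  B3:  IN={b:-4; rest ⊤}  OUT={a:-8, b:-4; rest ⊤}
  B4:  IN={a:-8, b:-4; rest ⊤}  OUT={a:-8, b:-4, f:-4; rest ⊤}
  B5:  IN={a:-8, b:-4, f:-4; rest ⊤}  OUT={a:-8, b:-4, f:-4; rest ⊤}
  B6:  IN={a:-8, b:-4, f:-4; rest ⊤}  OUT={a:-8, b:6; rest ⊤}
  B7:  IN=(all ⊤)  OUT=(all ⊤)
  B8:  IN=(all ⊤)  OUT={f:4; rest ⊤}

Merge at B1: IN[B1] = OUT[B0] = {a: ⊤, b: -3, c: ⊤, d: ⊤, e: ⊤, f: ⊤}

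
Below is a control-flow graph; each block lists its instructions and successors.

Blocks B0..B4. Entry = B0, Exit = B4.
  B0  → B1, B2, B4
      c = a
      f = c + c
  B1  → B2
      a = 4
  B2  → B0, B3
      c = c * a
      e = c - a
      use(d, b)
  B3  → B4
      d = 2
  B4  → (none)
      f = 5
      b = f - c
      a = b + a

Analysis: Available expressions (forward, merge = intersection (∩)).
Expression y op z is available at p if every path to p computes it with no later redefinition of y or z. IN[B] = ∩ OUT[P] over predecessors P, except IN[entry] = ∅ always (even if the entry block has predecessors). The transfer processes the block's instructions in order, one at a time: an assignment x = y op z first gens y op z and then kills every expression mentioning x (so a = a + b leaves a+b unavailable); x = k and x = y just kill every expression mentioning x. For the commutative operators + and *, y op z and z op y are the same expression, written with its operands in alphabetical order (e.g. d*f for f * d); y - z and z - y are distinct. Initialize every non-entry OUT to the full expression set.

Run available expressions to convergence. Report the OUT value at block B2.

Per-block solution:
  B0: | IN={} | OUT={c+c}
  B1: | IN={c+c} | OUT={c+c}
  B2: | IN={c+c} | OUT={c-a}
  B3: | IN={c-a} | OUT={c-a}
  B4: | IN={} | OUT={f-c}

Merge at B2: IN[B2] = OUT[B0] ∩ OUT[B1] = {c+c}
Applying B2's transfer function to that IN value gives OUT[B2] (row B2 above).

Answer: {c-a}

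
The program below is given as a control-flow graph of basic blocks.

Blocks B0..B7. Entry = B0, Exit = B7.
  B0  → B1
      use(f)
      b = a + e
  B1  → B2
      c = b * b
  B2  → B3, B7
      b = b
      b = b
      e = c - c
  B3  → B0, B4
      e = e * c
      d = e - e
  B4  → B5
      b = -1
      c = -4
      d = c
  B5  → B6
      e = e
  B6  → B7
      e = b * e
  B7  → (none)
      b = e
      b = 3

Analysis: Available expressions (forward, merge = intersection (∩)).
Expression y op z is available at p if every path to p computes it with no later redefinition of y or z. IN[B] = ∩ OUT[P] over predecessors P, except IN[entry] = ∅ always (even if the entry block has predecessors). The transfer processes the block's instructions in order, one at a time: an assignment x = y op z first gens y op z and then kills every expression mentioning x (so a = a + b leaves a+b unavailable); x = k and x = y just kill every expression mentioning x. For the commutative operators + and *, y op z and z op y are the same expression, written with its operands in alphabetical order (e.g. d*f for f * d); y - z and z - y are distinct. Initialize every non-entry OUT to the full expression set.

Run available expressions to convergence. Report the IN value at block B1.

Answer: {a+e}

Working:
Per-block solution:
  B0:  IN={}  OUT={a+e}
  B1:  IN={a+e}  OUT={a+e, b*b}
  B2:  IN={a+e, b*b}  OUT={c-c}
  B3:  IN={c-c}  OUT={c-c, e-e}
  B4:  IN={c-c, e-e}  OUT={e-e}
  B5:  IN={e-e}  OUT={}
  B6:  IN={}  OUT={}
  B7:  IN={}  OUT={}

Merge at B1: IN[B1] = OUT[B0] = {a+e}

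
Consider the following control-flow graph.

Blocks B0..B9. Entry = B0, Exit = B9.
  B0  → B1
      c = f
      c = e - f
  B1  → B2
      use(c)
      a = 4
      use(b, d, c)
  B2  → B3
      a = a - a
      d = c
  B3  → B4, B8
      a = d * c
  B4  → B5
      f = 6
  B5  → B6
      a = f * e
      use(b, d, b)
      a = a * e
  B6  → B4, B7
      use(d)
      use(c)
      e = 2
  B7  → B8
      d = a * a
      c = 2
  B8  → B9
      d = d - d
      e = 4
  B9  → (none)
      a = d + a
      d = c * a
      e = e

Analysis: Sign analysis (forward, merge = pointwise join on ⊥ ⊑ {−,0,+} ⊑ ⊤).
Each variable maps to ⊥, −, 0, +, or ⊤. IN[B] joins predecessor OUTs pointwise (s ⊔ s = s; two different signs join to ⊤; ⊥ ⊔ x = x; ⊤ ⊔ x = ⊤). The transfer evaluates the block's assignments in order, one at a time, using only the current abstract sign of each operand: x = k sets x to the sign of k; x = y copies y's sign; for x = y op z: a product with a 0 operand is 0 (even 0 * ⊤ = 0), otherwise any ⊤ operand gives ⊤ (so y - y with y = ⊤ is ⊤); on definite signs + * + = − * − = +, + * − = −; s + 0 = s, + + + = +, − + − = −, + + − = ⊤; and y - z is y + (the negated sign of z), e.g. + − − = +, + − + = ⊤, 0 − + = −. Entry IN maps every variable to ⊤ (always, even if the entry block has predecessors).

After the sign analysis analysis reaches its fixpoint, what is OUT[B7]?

Fixpoint table:
  B0:  IN=(all ⊤)  OUT=(all ⊤)
  B1:  IN=(all ⊤)  OUT={a:+; rest ⊤}
  B2:  IN={a:+; rest ⊤}  OUT=(all ⊤)
  B3:  IN=(all ⊤)  OUT=(all ⊤)
  B4:  IN=(all ⊤)  OUT={f:+; rest ⊤}
  B5:  IN={f:+; rest ⊤}  OUT={f:+; rest ⊤}
  B6:  IN={f:+; rest ⊤}  OUT={e:+, f:+; rest ⊤}
  B7:  IN={e:+, f:+; rest ⊤}  OUT={c:+, e:+, f:+; rest ⊤}
  B8:  IN=(all ⊤)  OUT={e:+; rest ⊤}
  B9:  IN={e:+; rest ⊤}  OUT={e:+; rest ⊤}

Merge at B7: IN[B7] = OUT[B6] = {a: ⊤, b: ⊤, c: ⊤, d: ⊤, e: +, f: +}
Applying B7's transfer function to that IN value gives OUT[B7] (row B7 above).

Answer: {a: ⊤, b: ⊤, c: +, d: ⊤, e: +, f: +}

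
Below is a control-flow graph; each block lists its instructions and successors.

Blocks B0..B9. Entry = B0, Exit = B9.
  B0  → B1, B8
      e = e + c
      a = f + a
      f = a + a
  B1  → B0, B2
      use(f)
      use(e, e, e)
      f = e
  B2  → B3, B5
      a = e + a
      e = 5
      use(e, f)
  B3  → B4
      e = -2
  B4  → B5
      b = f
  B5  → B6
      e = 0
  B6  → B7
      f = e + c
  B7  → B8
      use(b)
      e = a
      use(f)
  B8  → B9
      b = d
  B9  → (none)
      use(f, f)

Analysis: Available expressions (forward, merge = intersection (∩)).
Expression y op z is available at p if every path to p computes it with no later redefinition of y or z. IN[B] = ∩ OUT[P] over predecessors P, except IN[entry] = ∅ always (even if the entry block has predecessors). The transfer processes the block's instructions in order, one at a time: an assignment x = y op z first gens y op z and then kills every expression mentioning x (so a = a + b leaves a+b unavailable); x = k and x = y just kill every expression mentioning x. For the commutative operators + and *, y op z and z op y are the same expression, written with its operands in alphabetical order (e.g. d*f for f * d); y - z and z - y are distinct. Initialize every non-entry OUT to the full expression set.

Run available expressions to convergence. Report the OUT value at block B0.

Answer: {a+a}

Working:
Fixpoint table:
  B0: | IN={} | OUT={a+a}
  B1: | IN={a+a} | OUT={a+a}
  B2: | IN={a+a} | OUT={}
  B3: | IN={} | OUT={}
  B4: | IN={} | OUT={}
  B5: | IN={} | OUT={}
  B6: | IN={} | OUT={c+e}
  B7: | IN={c+e} | OUT={}
  B8: | IN={} | OUT={}
  B9: | IN={} | OUT={}

Merge at B0 (entry node, so the boundary value {} is joined with the incoming edge(s)): IN[B0] = {} ∩ OUT[B1] = {}
Applying B0's transfer function to that IN value gives OUT[B0] (row B0 above).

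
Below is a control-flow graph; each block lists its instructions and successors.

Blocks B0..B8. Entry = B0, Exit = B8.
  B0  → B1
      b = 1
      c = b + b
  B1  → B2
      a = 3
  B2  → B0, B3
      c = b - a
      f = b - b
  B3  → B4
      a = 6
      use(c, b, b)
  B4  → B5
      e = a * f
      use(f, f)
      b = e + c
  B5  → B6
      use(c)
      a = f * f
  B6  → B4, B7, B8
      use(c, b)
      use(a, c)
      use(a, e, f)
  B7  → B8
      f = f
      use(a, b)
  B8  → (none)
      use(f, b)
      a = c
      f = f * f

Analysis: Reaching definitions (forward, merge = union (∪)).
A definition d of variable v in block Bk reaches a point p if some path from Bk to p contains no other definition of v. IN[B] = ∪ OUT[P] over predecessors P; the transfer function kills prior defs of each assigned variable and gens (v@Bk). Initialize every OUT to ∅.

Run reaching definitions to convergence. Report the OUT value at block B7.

Answer: {a@B5, b@B4, c@B2, e@B4, f@B7}

Trace:
Fixpoint table:
  B0: | IN={a@B1, b@B0, c@B2, f@B2} | OUT={a@B1, b@B0, c@B0, f@B2}
  B1: | IN={a@B1, b@B0, c@B0, f@B2} | OUT={a@B1, b@B0, c@B0, f@B2}
  B2: | IN={a@B1, b@B0, c@B0, f@B2} | OUT={a@B1, b@B0, c@B2, f@B2}
  B3: | IN={a@B1, b@B0, c@B2, f@B2} | OUT={a@B3, b@B0, c@B2, f@B2}
  B4: | IN={a@B3, a@B5, b@B0, b@B4, c@B2, e@B4, f@B2} | OUT={a@B3, a@B5, b@B4, c@B2, e@B4, f@B2}
  B5: | IN={a@B3, a@B5, b@B4, c@B2, e@B4, f@B2} | OUT={a@B5, b@B4, c@B2, e@B4, f@B2}
  B6: | IN={a@B5, b@B4, c@B2, e@B4, f@B2} | OUT={a@B5, b@B4, c@B2, e@B4, f@B2}
  B7: | IN={a@B5, b@B4, c@B2, e@B4, f@B2} | OUT={a@B5, b@B4, c@B2, e@B4, f@B7}
  B8: | IN={a@B5, b@B4, c@B2, e@B4, f@B2, f@B7} | OUT={a@B8, b@B4, c@B2, e@B4, f@B8}

Merge at B7: IN[B7] = OUT[B6] = {a@B5, b@B4, c@B2, e@B4, f@B2}
Applying B7's transfer function to that IN value gives OUT[B7] (row B7 above).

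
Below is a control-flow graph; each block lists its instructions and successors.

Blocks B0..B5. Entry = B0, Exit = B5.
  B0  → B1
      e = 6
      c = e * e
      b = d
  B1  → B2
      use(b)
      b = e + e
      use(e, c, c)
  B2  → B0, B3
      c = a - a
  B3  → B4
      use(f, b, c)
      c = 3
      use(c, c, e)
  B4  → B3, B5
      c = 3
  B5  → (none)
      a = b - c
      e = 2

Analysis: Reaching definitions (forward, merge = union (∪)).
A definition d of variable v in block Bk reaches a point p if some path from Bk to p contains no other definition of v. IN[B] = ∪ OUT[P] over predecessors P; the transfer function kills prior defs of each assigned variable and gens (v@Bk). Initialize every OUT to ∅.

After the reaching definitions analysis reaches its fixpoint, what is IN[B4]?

Answer: {b@B1, c@B3, e@B0}

Trace:
Per-block solution:
  B0: | IN={b@B1, c@B2, e@B0} | OUT={b@B0, c@B0, e@B0}
  B1: | IN={b@B0, c@B0, e@B0} | OUT={b@B1, c@B0, e@B0}
  B2: | IN={b@B1, c@B0, e@B0} | OUT={b@B1, c@B2, e@B0}
  B3: | IN={b@B1, c@B2, c@B4, e@B0} | OUT={b@B1, c@B3, e@B0}
  B4: | IN={b@B1, c@B3, e@B0} | OUT={b@B1, c@B4, e@B0}
  B5: | IN={b@B1, c@B4, e@B0} | OUT={a@B5, b@B1, c@B4, e@B5}

Merge at B4: IN[B4] = OUT[B3] = {b@B1, c@B3, e@B0}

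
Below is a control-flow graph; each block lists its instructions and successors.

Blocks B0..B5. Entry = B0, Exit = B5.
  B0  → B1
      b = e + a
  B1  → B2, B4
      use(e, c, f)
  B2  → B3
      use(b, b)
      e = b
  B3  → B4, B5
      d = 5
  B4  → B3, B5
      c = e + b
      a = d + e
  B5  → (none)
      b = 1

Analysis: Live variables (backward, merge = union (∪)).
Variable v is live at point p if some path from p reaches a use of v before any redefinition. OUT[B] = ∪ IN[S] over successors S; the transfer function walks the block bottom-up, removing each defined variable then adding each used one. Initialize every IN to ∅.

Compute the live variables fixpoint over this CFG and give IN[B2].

Per-block solution:
  B0:   IN={a, c, d, e, f}   OUT={b, c, d, e, f}
  B1:   IN={b, c, d, e, f}   OUT={b, d, e}
  B2:   IN={b}   OUT={b, e}
  B3:   IN={b, e}   OUT={b, d, e}
  B4:   IN={b, d, e}   OUT={b, e}
  B5:   IN={}   OUT={}

Merge at B2: OUT[B2] = IN[B3] = {b, e}
Applying B2's transfer function to that OUT value gives IN[B2] (row B2 above).

Answer: {b}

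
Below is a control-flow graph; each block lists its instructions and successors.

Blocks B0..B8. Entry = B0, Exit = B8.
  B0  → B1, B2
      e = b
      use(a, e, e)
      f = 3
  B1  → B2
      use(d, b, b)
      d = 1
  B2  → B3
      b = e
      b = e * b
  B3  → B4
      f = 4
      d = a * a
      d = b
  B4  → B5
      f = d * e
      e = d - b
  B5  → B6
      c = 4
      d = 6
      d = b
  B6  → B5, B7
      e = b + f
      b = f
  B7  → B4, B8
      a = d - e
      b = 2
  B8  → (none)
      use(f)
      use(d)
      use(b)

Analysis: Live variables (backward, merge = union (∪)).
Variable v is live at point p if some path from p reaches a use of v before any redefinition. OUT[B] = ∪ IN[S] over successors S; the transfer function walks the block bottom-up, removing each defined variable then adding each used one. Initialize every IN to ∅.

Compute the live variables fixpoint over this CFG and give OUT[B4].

Answer: {b, f}

Trace:
Converged values:
  B0:   IN={a, b, d}   OUT={a, b, d, e}
  B1:   IN={a, b, d, e}   OUT={a, e}
  B2:   IN={a, e}   OUT={a, b, e}
  B3:   IN={a, b, e}   OUT={b, d, e}
  B4:   IN={b, d, e}   OUT={b, f}
  B5:   IN={b, f}   OUT={b, d, f}
  B6:   IN={b, d, f}   OUT={b, d, e, f}
  B7:   IN={d, e, f}   OUT={b, d, e, f}
  B8:   IN={b, d, f}   OUT={}

Merge at B4: OUT[B4] = IN[B5] = {b, f}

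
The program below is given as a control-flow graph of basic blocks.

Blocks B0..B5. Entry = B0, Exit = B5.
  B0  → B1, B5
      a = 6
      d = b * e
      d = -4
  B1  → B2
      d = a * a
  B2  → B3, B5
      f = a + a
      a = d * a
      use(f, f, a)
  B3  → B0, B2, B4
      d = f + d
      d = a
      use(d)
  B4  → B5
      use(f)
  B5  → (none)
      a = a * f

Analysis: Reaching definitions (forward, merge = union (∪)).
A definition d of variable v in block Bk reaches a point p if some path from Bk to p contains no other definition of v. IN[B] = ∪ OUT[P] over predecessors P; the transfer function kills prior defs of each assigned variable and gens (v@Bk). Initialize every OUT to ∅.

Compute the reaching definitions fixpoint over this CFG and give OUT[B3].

Answer: {a@B2, d@B3, f@B2}

Derivation:
Converged values:
  B0: | IN={a@B2, d@B3, f@B2} | OUT={a@B0, d@B0, f@B2}
  B1: | IN={a@B0, d@B0, f@B2} | OUT={a@B0, d@B1, f@B2}
  B2: | IN={a@B0, a@B2, d@B1, d@B3, f@B2} | OUT={a@B2, d@B1, d@B3, f@B2}
  B3: | IN={a@B2, d@B1, d@B3, f@B2} | OUT={a@B2, d@B3, f@B2}
  B4: | IN={a@B2, d@B3, f@B2} | OUT={a@B2, d@B3, f@B2}
  B5: | IN={a@B0, a@B2, d@B0, d@B1, d@B3, f@B2} | OUT={a@B5, d@B0, d@B1, d@B3, f@B2}

Merge at B3: IN[B3] = OUT[B2] = {a@B2, d@B1, d@B3, f@B2}
Applying B3's transfer function to that IN value gives OUT[B3] (row B3 above).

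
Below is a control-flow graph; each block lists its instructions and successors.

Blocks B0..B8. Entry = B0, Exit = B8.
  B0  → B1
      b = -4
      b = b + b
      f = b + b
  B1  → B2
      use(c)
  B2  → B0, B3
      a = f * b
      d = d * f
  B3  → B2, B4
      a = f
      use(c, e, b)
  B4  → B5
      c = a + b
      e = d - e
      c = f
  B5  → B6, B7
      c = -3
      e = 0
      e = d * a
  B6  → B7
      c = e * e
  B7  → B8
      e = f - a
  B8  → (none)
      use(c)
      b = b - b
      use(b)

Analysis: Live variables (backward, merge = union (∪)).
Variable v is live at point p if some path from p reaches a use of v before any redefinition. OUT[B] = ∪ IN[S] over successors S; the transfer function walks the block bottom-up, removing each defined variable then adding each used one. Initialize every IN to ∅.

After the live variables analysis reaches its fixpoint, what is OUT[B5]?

Answer: {a, b, c, e, f}

Working:
Per-block solution:
  B0:   IN={c, d, e}   OUT={b, c, d, e, f}
  B1:   IN={b, c, d, e, f}   OUT={b, c, d, e, f}
  B2:   IN={b, c, d, e, f}   OUT={b, c, d, e, f}
  B3:   IN={b, c, d, e, f}   OUT={a, b, c, d, e, f}
  B4:   IN={a, b, d, e, f}   OUT={a, b, d, f}
  B5:   IN={a, b, d, f}   OUT={a, b, c, e, f}
  B6:   IN={a, b, e, f}   OUT={a, b, c, f}
  B7:   IN={a, b, c, f}   OUT={b, c}
  B8:   IN={b, c}   OUT={}

Merge at B5: OUT[B5] = IN[B6] ⊔ IN[B7] = {a, b, c, e, f}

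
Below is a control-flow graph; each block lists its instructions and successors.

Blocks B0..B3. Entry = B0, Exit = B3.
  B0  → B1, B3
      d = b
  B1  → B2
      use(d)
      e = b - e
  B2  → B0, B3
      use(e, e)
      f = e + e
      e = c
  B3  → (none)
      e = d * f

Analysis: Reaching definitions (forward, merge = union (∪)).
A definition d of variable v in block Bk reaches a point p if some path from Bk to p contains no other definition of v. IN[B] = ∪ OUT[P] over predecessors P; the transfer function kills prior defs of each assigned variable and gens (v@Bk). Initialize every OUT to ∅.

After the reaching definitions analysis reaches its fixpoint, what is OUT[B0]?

Per-block solution:
  B0:  IN={d@B0, e@B2, f@B2}  OUT={d@B0, e@B2, f@B2}
  B1:  IN={d@B0, e@B2, f@B2}  OUT={d@B0, e@B1, f@B2}
  B2:  IN={d@B0, e@B1, f@B2}  OUT={d@B0, e@B2, f@B2}
  B3:  IN={d@B0, e@B2, f@B2}  OUT={d@B0, e@B3, f@B2}

Merge at B0 (entry node, so the boundary value {} is joined with the incoming edge(s)): IN[B0] = {} ⊔ OUT[B2] = {d@B0, e@B2, f@B2}
Applying B0's transfer function to that IN value gives OUT[B0] (row B0 above).

Answer: {d@B0, e@B2, f@B2}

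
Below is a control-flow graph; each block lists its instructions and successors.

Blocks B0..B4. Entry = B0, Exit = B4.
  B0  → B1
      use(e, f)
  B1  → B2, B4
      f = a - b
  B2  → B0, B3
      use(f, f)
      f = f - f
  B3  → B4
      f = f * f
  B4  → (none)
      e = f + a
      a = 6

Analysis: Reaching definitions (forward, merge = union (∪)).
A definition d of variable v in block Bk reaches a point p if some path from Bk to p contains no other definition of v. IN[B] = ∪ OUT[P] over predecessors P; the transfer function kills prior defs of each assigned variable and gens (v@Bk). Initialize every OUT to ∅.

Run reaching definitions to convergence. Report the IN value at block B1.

Answer: {f@B2}

Derivation:
Per-block solution:
  B0: | IN={f@B2} | OUT={f@B2}
  B1: | IN={f@B2} | OUT={f@B1}
  B2: | IN={f@B1} | OUT={f@B2}
  B3: | IN={f@B2} | OUT={f@B3}
  B4: | IN={f@B1, f@B3} | OUT={a@B4, e@B4, f@B1, f@B3}

Merge at B1: IN[B1] = OUT[B0] = {f@B2}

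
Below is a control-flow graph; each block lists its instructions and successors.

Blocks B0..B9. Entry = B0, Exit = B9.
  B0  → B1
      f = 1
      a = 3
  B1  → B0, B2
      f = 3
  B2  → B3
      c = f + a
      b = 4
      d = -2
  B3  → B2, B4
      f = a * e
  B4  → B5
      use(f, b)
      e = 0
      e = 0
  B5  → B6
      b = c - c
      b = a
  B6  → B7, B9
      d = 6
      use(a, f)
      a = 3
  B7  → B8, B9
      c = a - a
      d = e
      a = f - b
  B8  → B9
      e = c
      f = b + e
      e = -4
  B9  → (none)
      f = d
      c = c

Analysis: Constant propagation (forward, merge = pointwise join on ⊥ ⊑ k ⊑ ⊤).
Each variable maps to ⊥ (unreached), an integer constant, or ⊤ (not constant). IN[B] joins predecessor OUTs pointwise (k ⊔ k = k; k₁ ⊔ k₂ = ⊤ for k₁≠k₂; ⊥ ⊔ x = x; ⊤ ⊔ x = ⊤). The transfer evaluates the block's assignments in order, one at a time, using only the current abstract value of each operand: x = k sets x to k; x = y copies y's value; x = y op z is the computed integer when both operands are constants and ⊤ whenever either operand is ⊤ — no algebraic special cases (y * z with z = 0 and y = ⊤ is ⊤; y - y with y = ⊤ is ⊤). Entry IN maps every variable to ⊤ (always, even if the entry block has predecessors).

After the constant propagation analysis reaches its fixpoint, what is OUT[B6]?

Per-block solution:
  B0:   IN=(all ⊤)   OUT={a:3, f:1; rest ⊤}
  B1:   IN={a:3, f:1; rest ⊤}   OUT={a:3, f:3; rest ⊤}
  B2:   IN={a:3; rest ⊤}   OUT={a:3, b:4, d:-2; rest ⊤}
  B3:   IN={a:3, b:4, d:-2; rest ⊤}   OUT={a:3, b:4, d:-2; rest ⊤}
  B4:   IN={a:3, b:4, d:-2; rest ⊤}   OUT={a:3, b:4, d:-2, e:0; rest ⊤}
  B5:   IN={a:3, b:4, d:-2, e:0; rest ⊤}   OUT={a:3, b:3, d:-2, e:0; rest ⊤}
  B6:   IN={a:3, b:3, d:-2, e:0; rest ⊤}   OUT={a:3, b:3, d:6, e:0; rest ⊤}
  B7:   IN={a:3, b:3, d:6, e:0; rest ⊤}   OUT={b:3, c:0, d:0, e:0; rest ⊤}
  B8:   IN={b:3, c:0, d:0, e:0; rest ⊤}   OUT={b:3, c:0, d:0, e:-4, f:3; rest ⊤}
  B9:   IN={b:3; rest ⊤}   OUT={b:3; rest ⊤}

Merge at B6: IN[B6] = OUT[B5] = {a: 3, b: 3, c: ⊤, d: -2, e: 0, f: ⊤}
Applying B6's transfer function to that IN value gives OUT[B6] (row B6 above).

Answer: {a: 3, b: 3, c: ⊤, d: 6, e: 0, f: ⊤}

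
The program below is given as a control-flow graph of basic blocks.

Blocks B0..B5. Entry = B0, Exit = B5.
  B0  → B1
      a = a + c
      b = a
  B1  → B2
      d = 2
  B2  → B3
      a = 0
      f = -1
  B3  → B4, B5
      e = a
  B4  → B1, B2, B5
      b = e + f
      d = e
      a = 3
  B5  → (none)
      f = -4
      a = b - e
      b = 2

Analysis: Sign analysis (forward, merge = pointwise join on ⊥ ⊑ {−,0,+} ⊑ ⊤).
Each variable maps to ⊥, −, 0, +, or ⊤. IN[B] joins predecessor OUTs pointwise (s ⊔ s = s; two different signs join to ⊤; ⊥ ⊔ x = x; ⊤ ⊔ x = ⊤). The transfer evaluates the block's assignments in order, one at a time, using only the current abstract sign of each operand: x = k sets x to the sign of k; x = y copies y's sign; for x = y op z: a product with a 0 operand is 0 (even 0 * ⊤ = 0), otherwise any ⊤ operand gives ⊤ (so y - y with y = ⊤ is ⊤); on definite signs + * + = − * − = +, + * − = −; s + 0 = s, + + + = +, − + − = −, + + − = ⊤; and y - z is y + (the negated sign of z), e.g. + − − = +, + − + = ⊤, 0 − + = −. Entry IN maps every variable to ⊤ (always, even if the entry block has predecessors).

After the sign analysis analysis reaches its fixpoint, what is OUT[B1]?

Answer: {a: ⊤, b: ⊤, c: ⊤, d: +, e: ⊤, f: ⊤}

Working:
Per-block solution:
  B0:  IN=(all ⊤)  OUT=(all ⊤)
  B1:  IN=(all ⊤)  OUT={d:+; rest ⊤}
  B2:  IN=(all ⊤)  OUT={a:0, f:-; rest ⊤}
  B3:  IN={a:0, f:-; rest ⊤}  OUT={a:0, e:0, f:-; rest ⊤}
  B4:  IN={a:0, e:0, f:-; rest ⊤}  OUT={a:+, b:-, d:0, e:0, f:-; rest ⊤}
  B5:  IN={e:0, f:-; rest ⊤}  OUT={b:+, e:0, f:-; rest ⊤}

Merge at B1: IN[B1] = OUT[B0] ⊔ OUT[B4] = {a: ⊤, b: ⊤, c: ⊤, d: ⊤, e: ⊤, f: ⊤}
Applying B1's transfer function to that IN value gives OUT[B1] (row B1 above).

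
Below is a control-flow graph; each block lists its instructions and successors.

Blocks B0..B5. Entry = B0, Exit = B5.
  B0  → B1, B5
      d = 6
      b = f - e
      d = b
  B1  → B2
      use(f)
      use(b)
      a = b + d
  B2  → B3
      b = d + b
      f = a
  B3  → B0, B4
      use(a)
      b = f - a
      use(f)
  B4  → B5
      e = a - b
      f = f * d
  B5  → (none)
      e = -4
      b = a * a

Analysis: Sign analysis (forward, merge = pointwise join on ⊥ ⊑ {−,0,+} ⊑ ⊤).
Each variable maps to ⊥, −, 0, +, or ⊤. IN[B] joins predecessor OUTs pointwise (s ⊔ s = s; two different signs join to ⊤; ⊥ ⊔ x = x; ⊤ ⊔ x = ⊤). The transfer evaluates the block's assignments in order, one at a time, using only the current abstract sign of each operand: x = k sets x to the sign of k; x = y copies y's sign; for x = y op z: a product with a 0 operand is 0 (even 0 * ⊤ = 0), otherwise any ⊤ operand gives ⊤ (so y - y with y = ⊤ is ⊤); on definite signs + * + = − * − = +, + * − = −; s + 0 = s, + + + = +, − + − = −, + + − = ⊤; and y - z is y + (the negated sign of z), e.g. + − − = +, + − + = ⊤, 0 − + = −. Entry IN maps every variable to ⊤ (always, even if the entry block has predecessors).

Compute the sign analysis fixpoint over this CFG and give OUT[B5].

Per-block solution:
  B0:  IN=(all ⊤)  OUT=(all ⊤)
  B1:  IN=(all ⊤)  OUT=(all ⊤)
  B2:  IN=(all ⊤)  OUT=(all ⊤)
  B3:  IN=(all ⊤)  OUT=(all ⊤)
  B4:  IN=(all ⊤)  OUT=(all ⊤)
  B5:  IN=(all ⊤)  OUT={e:-; rest ⊤}

Merge at B5: IN[B5] = OUT[B0] ⊔ OUT[B4] = {a: ⊤, b: ⊤, c: ⊤, d: ⊤, e: ⊤, f: ⊤}
Applying B5's transfer function to that IN value gives OUT[B5] (row B5 above).

Answer: {a: ⊤, b: ⊤, c: ⊤, d: ⊤, e: -, f: ⊤}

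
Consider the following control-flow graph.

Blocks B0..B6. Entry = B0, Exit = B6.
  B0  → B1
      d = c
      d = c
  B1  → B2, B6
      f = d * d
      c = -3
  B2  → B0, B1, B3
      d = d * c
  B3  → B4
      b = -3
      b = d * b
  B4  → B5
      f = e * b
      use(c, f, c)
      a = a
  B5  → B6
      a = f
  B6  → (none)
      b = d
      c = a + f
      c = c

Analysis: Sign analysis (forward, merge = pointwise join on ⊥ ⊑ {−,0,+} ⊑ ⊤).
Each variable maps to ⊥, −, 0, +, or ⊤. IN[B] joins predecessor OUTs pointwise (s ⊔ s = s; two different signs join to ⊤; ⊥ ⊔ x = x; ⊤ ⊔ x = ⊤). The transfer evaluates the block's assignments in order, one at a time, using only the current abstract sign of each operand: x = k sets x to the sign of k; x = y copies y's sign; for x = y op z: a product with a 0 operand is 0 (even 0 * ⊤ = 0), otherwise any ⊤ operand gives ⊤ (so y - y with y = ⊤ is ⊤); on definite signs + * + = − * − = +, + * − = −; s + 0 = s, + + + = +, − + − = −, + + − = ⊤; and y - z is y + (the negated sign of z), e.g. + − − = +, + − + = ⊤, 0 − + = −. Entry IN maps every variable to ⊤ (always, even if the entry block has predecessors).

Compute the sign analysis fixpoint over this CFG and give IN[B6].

Fixpoint table:
  B0: | IN=(all ⊤) | OUT=(all ⊤)
  B1: | IN=(all ⊤) | OUT={c:-; rest ⊤}
  B2: | IN={c:-; rest ⊤} | OUT={c:-; rest ⊤}
  B3: | IN={c:-; rest ⊤} | OUT={c:-; rest ⊤}
  B4: | IN={c:-; rest ⊤} | OUT={c:-; rest ⊤}
  B5: | IN={c:-; rest ⊤} | OUT={c:-; rest ⊤}
  B6: | IN={c:-; rest ⊤} | OUT=(all ⊤)

Merge at B6: IN[B6] = OUT[B1] ⊔ OUT[B5] = {a: ⊤, b: ⊤, c: -, d: ⊤, e: ⊤, f: ⊤}

Answer: {a: ⊤, b: ⊤, c: -, d: ⊤, e: ⊤, f: ⊤}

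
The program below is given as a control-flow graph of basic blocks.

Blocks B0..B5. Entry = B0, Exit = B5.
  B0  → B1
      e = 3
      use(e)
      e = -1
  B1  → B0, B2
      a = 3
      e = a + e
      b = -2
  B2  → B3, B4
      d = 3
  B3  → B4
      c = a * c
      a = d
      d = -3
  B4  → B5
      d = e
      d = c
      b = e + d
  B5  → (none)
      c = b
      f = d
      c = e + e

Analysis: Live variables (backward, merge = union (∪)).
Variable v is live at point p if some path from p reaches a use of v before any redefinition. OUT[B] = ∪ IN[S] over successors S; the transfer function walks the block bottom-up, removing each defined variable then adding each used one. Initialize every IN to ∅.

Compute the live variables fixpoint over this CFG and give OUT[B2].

Answer: {a, c, d, e}

Derivation:
Converged values:
  B0:   IN={c}   OUT={c, e}
  B1:   IN={c, e}   OUT={a, c, e}
  B2:   IN={a, c, e}   OUT={a, c, d, e}
  B3:   IN={a, c, d, e}   OUT={c, e}
  B4:   IN={c, e}   OUT={b, d, e}
  B5:   IN={b, d, e}   OUT={}

Merge at B2: OUT[B2] = IN[B3] ⊔ IN[B4] = {a, c, d, e}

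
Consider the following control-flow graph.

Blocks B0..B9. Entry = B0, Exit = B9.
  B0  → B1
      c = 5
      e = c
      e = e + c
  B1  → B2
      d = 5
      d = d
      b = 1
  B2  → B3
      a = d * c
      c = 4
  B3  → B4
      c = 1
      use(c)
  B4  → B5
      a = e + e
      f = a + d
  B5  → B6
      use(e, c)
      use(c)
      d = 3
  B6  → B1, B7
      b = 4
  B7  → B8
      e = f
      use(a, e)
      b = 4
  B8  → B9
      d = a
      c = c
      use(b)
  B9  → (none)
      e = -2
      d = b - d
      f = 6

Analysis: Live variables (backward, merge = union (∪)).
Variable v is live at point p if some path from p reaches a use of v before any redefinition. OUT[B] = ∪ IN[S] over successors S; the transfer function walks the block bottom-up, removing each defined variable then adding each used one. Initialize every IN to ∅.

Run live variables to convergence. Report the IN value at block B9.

Fixpoint table:
  B0:   IN={}   OUT={c, e}
  B1:   IN={c, e}   OUT={c, d, e}
  B2:   IN={c, d, e}   OUT={d, e}
  B3:   IN={d, e}   OUT={c, d, e}
  B4:   IN={c, d, e}   OUT={a, c, e, f}
  B5:   IN={a, c, e, f}   OUT={a, c, e, f}
  B6:   IN={a, c, e, f}   OUT={a, c, e, f}
  B7:   IN={a, c, f}   OUT={a, b, c}
  B8:   IN={a, b, c}   OUT={b, d}
  B9:   IN={b, d}   OUT={}

B9 is the boundary node: OUT[B9] = {}
Applying B9's transfer function to that OUT value gives IN[B9] (row B9 above).

Answer: {b, d}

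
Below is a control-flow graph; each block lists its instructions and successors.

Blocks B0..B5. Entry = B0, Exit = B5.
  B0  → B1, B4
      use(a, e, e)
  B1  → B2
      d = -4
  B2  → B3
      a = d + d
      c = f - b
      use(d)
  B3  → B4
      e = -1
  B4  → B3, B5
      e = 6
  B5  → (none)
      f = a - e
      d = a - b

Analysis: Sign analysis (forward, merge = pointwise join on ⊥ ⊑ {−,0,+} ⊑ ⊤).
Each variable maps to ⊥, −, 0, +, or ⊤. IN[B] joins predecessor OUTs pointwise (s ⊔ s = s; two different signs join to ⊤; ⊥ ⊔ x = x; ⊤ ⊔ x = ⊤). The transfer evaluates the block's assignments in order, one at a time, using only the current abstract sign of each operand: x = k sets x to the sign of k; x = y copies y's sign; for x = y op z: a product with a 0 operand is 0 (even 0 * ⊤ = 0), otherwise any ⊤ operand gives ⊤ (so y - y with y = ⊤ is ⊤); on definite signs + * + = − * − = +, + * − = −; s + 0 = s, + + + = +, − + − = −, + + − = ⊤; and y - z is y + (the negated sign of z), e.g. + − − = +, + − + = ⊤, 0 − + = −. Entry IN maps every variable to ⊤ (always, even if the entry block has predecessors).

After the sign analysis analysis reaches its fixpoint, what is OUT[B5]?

Answer: {a: ⊤, b: ⊤, c: ⊤, d: ⊤, e: +, f: ⊤}

Trace:
Converged values:
  B0:  IN=(all ⊤)  OUT=(all ⊤)
  B1:  IN=(all ⊤)  OUT={d:-; rest ⊤}
  B2:  IN={d:-; rest ⊤}  OUT={a:-, d:-; rest ⊤}
  B3:  IN=(all ⊤)  OUT={e:-; rest ⊤}
  B4:  IN=(all ⊤)  OUT={e:+; rest ⊤}
  B5:  IN={e:+; rest ⊤}  OUT={e:+; rest ⊤}

Merge at B5: IN[B5] = OUT[B4] = {a: ⊤, b: ⊤, c: ⊤, d: ⊤, e: +, f: ⊤}
Applying B5's transfer function to that IN value gives OUT[B5] (row B5 above).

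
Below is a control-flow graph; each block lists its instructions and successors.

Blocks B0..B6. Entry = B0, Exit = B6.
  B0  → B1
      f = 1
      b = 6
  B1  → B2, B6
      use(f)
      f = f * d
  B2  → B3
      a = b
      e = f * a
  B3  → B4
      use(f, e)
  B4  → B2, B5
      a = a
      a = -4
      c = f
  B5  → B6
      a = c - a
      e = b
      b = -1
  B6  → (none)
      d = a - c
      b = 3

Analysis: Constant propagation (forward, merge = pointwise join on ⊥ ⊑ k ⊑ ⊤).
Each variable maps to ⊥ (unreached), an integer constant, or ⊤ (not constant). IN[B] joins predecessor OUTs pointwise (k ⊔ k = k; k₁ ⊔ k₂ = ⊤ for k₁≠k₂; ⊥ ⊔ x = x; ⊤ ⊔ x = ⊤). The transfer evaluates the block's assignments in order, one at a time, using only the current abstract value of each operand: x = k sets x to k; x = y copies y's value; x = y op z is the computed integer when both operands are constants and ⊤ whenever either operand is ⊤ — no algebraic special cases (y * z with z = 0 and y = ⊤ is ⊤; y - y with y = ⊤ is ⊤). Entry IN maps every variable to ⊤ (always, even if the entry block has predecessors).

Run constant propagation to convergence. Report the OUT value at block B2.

Answer: {a: 6, b: 6, c: ⊤, d: ⊤, e: ⊤, f: ⊤}

Derivation:
Fixpoint table:
  B0: | IN=(all ⊤) | OUT={b:6, f:1; rest ⊤}
  B1: | IN={b:6, f:1; rest ⊤} | OUT={b:6; rest ⊤}
  B2: | IN={b:6; rest ⊤} | OUT={a:6, b:6; rest ⊤}
  B3: | IN={a:6, b:6; rest ⊤} | OUT={a:6, b:6; rest ⊤}
  B4: | IN={a:6, b:6; rest ⊤} | OUT={a:-4, b:6; rest ⊤}
  B5: | IN={a:-4, b:6; rest ⊤} | OUT={b:-1, e:6; rest ⊤}
  B6: | IN=(all ⊤) | OUT={b:3; rest ⊤}

Merge at B2: IN[B2] = OUT[B1] ⊔ OUT[B4] = {a: ⊤, b: 6, c: ⊤, d: ⊤, e: ⊤, f: ⊤}
Applying B2's transfer function to that IN value gives OUT[B2] (row B2 above).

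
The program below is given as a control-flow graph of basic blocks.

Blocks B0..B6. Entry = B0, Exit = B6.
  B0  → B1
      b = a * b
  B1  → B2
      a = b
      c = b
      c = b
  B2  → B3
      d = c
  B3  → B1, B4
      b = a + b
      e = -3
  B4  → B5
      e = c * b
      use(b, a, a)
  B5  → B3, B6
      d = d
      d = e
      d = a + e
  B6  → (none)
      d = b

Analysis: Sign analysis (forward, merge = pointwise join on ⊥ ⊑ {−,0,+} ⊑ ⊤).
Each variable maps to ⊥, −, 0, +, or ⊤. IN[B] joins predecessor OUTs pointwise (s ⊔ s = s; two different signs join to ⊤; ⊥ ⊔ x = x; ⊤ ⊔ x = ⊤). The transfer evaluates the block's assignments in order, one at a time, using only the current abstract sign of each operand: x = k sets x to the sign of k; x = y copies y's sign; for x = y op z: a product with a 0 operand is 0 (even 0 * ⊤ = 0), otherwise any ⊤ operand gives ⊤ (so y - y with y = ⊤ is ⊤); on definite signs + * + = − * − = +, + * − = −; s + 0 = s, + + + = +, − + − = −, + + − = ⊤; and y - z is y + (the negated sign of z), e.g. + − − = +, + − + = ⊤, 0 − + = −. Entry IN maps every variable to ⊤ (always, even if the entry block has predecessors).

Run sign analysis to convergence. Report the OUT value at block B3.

Fixpoint table:
  B0: | IN=(all ⊤) | OUT=(all ⊤)
  B1: | IN=(all ⊤) | OUT=(all ⊤)
  B2: | IN=(all ⊤) | OUT=(all ⊤)
  B3: | IN=(all ⊤) | OUT={e:-; rest ⊤}
  B4: | IN={e:-; rest ⊤} | OUT=(all ⊤)
  B5: | IN=(all ⊤) | OUT=(all ⊤)
  B6: | IN=(all ⊤) | OUT=(all ⊤)

Merge at B3: IN[B3] = OUT[B2] ⊔ OUT[B5] = {a: ⊤, b: ⊤, c: ⊤, d: ⊤, e: ⊤, f: ⊤}
Applying B3's transfer function to that IN value gives OUT[B3] (row B3 above).

Answer: {a: ⊤, b: ⊤, c: ⊤, d: ⊤, e: -, f: ⊤}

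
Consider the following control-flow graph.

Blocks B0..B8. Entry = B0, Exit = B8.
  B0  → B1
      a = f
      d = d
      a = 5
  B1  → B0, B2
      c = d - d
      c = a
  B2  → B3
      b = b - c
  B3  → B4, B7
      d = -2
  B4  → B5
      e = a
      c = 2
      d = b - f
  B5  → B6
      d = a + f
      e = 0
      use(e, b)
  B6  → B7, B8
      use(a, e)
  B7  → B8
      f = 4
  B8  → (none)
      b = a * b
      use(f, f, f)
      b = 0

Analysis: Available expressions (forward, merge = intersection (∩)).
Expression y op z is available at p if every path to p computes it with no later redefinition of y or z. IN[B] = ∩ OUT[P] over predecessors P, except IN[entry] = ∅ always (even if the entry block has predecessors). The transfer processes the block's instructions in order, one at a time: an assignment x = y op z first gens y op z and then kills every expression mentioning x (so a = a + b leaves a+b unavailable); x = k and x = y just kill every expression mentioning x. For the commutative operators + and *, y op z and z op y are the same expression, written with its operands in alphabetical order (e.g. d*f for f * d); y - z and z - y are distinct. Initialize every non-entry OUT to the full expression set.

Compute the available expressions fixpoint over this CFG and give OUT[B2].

Converged values:
  B0:   IN={}   OUT={}
  B1:   IN={}   OUT={d-d}
  B2:   IN={d-d}   OUT={d-d}
  B3:   IN={d-d}   OUT={}
  B4:   IN={}   OUT={b-f}
  B5:   IN={b-f}   OUT={a+f, b-f}
  B6:   IN={a+f, b-f}   OUT={a+f, b-f}
  B7:   IN={}   OUT={}
  B8:   IN={}   OUT={}

Merge at B2: IN[B2] = OUT[B1] = {d-d}
Applying B2's transfer function to that IN value gives OUT[B2] (row B2 above).

Answer: {d-d}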